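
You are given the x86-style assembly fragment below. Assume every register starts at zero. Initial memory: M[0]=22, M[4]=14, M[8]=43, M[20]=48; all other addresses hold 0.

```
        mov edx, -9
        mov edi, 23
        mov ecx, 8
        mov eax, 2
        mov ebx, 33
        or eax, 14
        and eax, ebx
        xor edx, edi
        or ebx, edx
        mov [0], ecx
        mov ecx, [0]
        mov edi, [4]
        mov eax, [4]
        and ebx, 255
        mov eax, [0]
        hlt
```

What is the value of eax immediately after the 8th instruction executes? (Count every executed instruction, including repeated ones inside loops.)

0

after mov edx, -9: edx=-9
after mov edi, 23: edi=23
after mov ecx, 8: ecx=8
after mov eax, 2: eax=2
after mov ebx, 33: ebx=33
after or eax, 14: eax=2|14=14
after and eax, ebx: eax=14&33=0
after xor edx, edi: edx=(-9)^23=-32
After step 8: eax = 0.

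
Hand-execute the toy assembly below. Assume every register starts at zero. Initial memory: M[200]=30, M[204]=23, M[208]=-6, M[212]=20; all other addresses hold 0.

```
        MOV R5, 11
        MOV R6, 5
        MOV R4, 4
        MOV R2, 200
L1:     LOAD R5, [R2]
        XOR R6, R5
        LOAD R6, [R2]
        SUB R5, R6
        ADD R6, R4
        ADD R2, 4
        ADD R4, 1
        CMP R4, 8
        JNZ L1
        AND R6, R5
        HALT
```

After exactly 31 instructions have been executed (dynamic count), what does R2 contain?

R5=11
R6=5
R4=4
R2=200
R5=M[200]=30
R6=5^30=27
R6=M[200]=30
R5=30-30=0
R6=30+4=34
R2=200+4=204
R4=4+1=5
CMP R4, 8  (cmp 5,8)
JNZ L1: taken
R5=M[204]=23
R6=34^23=53
R6=M[204]=23
R5=23-23=0
R6=23+5=28
R2=204+4=208
R4=5+1=6
CMP R4, 8  (cmp 6,8)
JNZ L1: taken
R5=M[208]=-6
R6=28^(-6)=-26
R6=M[208]=-6
R5=(-6)-(-6)=0
R6=(-6)+6=0
R2=208+4=212
R4=6+1=7
CMP R4, 8  (cmp 7,8)
JNZ L1: taken
After step 31: R2 = 212.

212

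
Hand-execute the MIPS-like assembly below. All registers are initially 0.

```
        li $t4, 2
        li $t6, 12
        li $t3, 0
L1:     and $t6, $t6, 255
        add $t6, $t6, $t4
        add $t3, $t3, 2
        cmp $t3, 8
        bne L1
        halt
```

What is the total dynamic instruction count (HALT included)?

24

after li $t4, 2: $t4=2
after li $t6, 12: $t6=12
after li $t3, 0: $t3=0
after and $t6, $t6, 255: $t6=12&255=12
after add $t6, $t6, $t4: $t6=12+2=14
after add $t3, $t3, 2: $t3=0+2=2
cmp $t3, 8  (cmp 2,8)
bne L1: taken
after and $t6, $t6, 255: $t6=14&255=14
after add $t6, $t6, $t4: $t6=14+2=16
after add $t3, $t3, 2: $t3=2+2=4
cmp $t3, 8  (cmp 4,8)
bne L1: taken
after and $t6, $t6, 255: $t6=16&255=16
after add $t6, $t6, $t4: $t6=16+2=18
after add $t3, $t3, 2: $t3=4+2=6
cmp $t3, 8  (cmp 6,8)
bne L1: taken
after and $t6, $t6, 255: $t6=18&255=18
after add $t6, $t6, $t4: $t6=18+2=20
after add $t3, $t3, 2: $t3=6+2=8
cmp $t3, 8  (cmp 8,8)
bne L1: not taken
halt.
Total executed instructions: 24.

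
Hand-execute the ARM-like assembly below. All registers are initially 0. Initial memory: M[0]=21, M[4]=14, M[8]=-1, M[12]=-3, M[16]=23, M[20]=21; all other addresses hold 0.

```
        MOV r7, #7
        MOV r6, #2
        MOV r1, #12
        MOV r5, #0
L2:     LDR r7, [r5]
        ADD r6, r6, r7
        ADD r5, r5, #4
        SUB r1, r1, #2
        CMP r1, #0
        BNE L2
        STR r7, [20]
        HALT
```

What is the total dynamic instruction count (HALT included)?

after MOV r7, #7: r7=7
after MOV r6, #2: r6=2
after MOV r1, #12: r1=12
after MOV r5, #0: r5=0
after LDR r7, [r5]: r7=M[0]=21
after ADD r6, r6, r7: r6=2+21=23
after ADD r5, r5, #4: r5=0+4=4
after SUB r1, r1, #2: r1=12-2=10
CMP r1, #0  (cmp 10,0)
BNE L2: taken
after LDR r7, [r5]: r7=M[4]=14
after ADD r6, r6, r7: r6=23+14=37
after ADD r5, r5, #4: r5=4+4=8
after SUB r1, r1, #2: r1=10-2=8
CMP r1, #0  (cmp 8,0)
BNE L2: taken
after LDR r7, [r5]: r7=M[8]=-1
after ADD r6, r6, r7: r6=37+(-1)=36
after ADD r5, r5, #4: r5=8+4=12
after SUB r1, r1, #2: r1=8-2=6
CMP r1, #0  (cmp 6,0)
BNE L2: taken
after LDR r7, [r5]: r7=M[12]=-3
after ADD r6, r6, r7: r6=36+(-3)=33
after ADD r5, r5, #4: r5=12+4=16
after SUB r1, r1, #2: r1=6-2=4
CMP r1, #0  (cmp 4,0)
BNE L2: taken
after LDR r7, [r5]: r7=M[16]=23
after ADD r6, r6, r7: r6=33+23=56
after ADD r5, r5, #4: r5=16+4=20
after SUB r1, r1, #2: r1=4-2=2
CMP r1, #0  (cmp 2,0)
BNE L2: taken
after LDR r7, [r5]: r7=M[20]=21
after ADD r6, r6, r7: r6=56+21=77
after ADD r5, r5, #4: r5=20+4=24
after SUB r1, r1, #2: r1=2-2=0
CMP r1, #0  (cmp 0,0)
BNE L2: not taken
STR r7, [20] → M[20]=21
halt.
Total executed instructions: 42.

42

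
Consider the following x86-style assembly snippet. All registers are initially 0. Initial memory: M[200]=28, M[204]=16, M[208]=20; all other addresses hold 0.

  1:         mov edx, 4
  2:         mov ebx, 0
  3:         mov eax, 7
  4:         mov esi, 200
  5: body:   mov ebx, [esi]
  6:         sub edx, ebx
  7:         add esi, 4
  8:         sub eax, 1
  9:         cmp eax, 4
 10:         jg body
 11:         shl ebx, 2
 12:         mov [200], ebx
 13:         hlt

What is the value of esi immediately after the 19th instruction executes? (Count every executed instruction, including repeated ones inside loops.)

after mov edx, 4: edx=4
after mov ebx, 0: ebx=0
after mov eax, 7: eax=7
after mov esi, 200: esi=200
after mov ebx, [esi]: ebx=M[200]=28
after sub edx, ebx: edx=4-28=-24
after add esi, 4: esi=200+4=204
after sub eax, 1: eax=7-1=6
cmp eax, 4  (cmp 6,4)
jg body: taken
after mov ebx, [esi]: ebx=M[204]=16
after sub edx, ebx: edx=(-24)-16=-40
after add esi, 4: esi=204+4=208
after sub eax, 1: eax=6-1=5
cmp eax, 4  (cmp 5,4)
jg body: taken
after mov ebx, [esi]: ebx=M[208]=20
after sub edx, ebx: edx=(-40)-20=-60
after add esi, 4: esi=208+4=212
After step 19: esi = 212.

212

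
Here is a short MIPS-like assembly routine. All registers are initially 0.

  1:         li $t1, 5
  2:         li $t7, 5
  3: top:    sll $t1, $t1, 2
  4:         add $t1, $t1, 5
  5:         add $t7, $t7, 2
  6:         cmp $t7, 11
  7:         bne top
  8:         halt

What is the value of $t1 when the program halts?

$t1=5
$t7=5
$t1=5<<2=20
$t1=20+5=25
$t7=5+2=7
cmp $t7, 11  (cmp 7,11)
bne top: taken
$t1=25<<2=100
$t1=100+5=105
$t7=7+2=9
cmp $t7, 11  (cmp 9,11)
bne top: taken
$t1=105<<2=420
$t1=420+5=425
$t7=9+2=11
cmp $t7, 11  (cmp 11,11)
bne top: not taken
halt.

425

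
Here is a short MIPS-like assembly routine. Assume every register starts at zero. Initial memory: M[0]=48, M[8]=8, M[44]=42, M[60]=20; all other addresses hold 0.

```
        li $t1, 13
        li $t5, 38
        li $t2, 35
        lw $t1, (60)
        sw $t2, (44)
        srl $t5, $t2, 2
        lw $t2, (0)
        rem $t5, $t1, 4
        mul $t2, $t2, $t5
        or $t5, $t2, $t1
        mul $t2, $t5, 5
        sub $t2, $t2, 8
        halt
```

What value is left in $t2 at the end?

92

$t1=13
$t5=38
$t2=35
$t1=M[60]=20
sw $t2, (44) → M[44]=35
$t5=35>>2=8
$t2=M[0]=48
$t5=20%4=0
$t2=48*0=0
$t5=0|20=20
$t2=20*5=100
$t2=100-8=92
halt.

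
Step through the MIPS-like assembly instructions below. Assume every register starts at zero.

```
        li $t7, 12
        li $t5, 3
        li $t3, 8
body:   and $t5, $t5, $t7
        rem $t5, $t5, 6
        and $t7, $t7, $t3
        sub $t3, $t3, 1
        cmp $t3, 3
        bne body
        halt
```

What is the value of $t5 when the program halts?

0

li $t7, 12 → $t7=12
li $t5, 3 → $t5=3
li $t3, 8 → $t3=8
and $t5, $t5, $t7 → $t5=3&12=0
rem $t5, $t5, 6 → $t5=0%6=0
and $t7, $t7, $t3 → $t7=12&8=8
sub $t3, $t3, 1 → $t3=8-1=7
cmp $t3, 3  (cmp 7,3)
bne body: taken
and $t5, $t5, $t7 → $t5=0&8=0
rem $t5, $t5, 6 → $t5=0%6=0
and $t7, $t7, $t3 → $t7=8&7=0
sub $t3, $t3, 1 → $t3=7-1=6
cmp $t3, 3  (cmp 6,3)
bne body: taken
and $t5, $t5, $t7 → $t5=0&0=0
rem $t5, $t5, 6 → $t5=0%6=0
and $t7, $t7, $t3 → $t7=0&6=0
sub $t3, $t3, 1 → $t3=6-1=5
cmp $t3, 3  (cmp 5,3)
bne body: taken
and $t5, $t5, $t7 → $t5=0&0=0
rem $t5, $t5, 6 → $t5=0%6=0
and $t7, $t7, $t3 → $t7=0&5=0
sub $t3, $t3, 1 → $t3=5-1=4
cmp $t3, 3  (cmp 4,3)
bne body: taken
and $t5, $t5, $t7 → $t5=0&0=0
rem $t5, $t5, 6 → $t5=0%6=0
and $t7, $t7, $t3 → $t7=0&4=0
sub $t3, $t3, 1 → $t3=4-1=3
cmp $t3, 3  (cmp 3,3)
bne body: not taken
halt.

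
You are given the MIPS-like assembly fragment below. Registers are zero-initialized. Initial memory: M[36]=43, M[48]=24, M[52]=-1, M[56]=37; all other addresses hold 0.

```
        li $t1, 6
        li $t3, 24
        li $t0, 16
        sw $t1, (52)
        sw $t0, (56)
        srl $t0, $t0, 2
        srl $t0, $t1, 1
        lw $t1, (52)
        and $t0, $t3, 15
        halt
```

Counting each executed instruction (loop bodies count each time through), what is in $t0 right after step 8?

li $t1, 6 → $t1=6
li $t3, 24 → $t3=24
li $t0, 16 → $t0=16
sw $t1, (52) → M[52]=6
sw $t0, (56) → M[56]=16
srl $t0, $t0, 2 → $t0=16>>2=4
srl $t0, $t1, 1 → $t0=6>>1=3
lw $t1, (52) → $t1=M[52]=6
After step 8: $t0 = 3.

3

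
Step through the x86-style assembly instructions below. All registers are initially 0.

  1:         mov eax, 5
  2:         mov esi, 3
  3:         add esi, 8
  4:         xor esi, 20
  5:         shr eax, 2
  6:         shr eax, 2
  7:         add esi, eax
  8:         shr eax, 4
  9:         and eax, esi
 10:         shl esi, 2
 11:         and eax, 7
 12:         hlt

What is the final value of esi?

eax=5
esi=3
esi=3+8=11
esi=11^20=31
eax=5>>2=1
eax=1>>2=0
esi=31+0=31
eax=0>>4=0
eax=0&31=0
esi=31<<2=124
eax=0&7=0
halt.

124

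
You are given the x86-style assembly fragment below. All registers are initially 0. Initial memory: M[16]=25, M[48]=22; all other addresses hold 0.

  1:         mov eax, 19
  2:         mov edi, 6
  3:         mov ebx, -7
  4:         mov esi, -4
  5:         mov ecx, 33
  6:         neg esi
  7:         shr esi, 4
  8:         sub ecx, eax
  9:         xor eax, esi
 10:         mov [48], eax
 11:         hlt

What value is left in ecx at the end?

14

mov eax, 19 → eax=19
mov edi, 6 → edi=6
mov ebx, -7 → ebx=-7
mov esi, -4 → esi=-4
mov ecx, 33 → ecx=33
neg esi → esi=-(-4)=4
shr esi, 4 → esi=4>>4=0
sub ecx, eax → ecx=33-19=14
xor eax, esi → eax=19^0=19
mov [48], eax → M[48]=19
halt.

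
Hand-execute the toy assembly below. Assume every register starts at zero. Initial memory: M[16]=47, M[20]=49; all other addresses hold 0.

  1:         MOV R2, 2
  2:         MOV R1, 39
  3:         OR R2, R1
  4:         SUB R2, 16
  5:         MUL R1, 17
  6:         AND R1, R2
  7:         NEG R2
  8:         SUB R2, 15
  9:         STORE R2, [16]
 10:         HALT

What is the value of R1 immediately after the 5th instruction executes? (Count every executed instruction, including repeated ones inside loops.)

MOV R2, 2 → R2=2
MOV R1, 39 → R1=39
OR R2, R1 → R2=2|39=39
SUB R2, 16 → R2=39-16=23
MUL R1, 17 → R1=39*17=663
After step 5: R1 = 663.

663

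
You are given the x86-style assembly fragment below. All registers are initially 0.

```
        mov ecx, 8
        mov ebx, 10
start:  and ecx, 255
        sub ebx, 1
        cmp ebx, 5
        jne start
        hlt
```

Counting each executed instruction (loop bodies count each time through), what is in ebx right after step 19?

mov ecx, 8 → ecx=8
mov ebx, 10 → ebx=10
and ecx, 255 → ecx=8&255=8
sub ebx, 1 → ebx=10-1=9
cmp ebx, 5  (cmp 9,5)
jne start: taken
and ecx, 255 → ecx=8&255=8
sub ebx, 1 → ebx=9-1=8
cmp ebx, 5  (cmp 8,5)
jne start: taken
and ecx, 255 → ecx=8&255=8
sub ebx, 1 → ebx=8-1=7
cmp ebx, 5  (cmp 7,5)
jne start: taken
and ecx, 255 → ecx=8&255=8
sub ebx, 1 → ebx=7-1=6
cmp ebx, 5  (cmp 6,5)
jne start: taken
and ecx, 255 → ecx=8&255=8
After step 19: ebx = 6.

6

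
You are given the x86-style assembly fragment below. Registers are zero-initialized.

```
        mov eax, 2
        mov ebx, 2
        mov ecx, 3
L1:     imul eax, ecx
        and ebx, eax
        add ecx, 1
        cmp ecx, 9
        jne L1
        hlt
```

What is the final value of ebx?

0

mov eax, 2 → eax=2
mov ebx, 2 → ebx=2
mov ecx, 3 → ecx=3
imul eax, ecx → eax=2*3=6
and ebx, eax → ebx=2&6=2
add ecx, 1 → ecx=3+1=4
cmp ecx, 9  (cmp 4,9)
jne L1: taken
imul eax, ecx → eax=6*4=24
and ebx, eax → ebx=2&24=0
add ecx, 1 → ecx=4+1=5
cmp ecx, 9  (cmp 5,9)
jne L1: taken
imul eax, ecx → eax=24*5=120
and ebx, eax → ebx=0&120=0
add ecx, 1 → ecx=5+1=6
cmp ecx, 9  (cmp 6,9)
jne L1: taken
imul eax, ecx → eax=120*6=720
and ebx, eax → ebx=0&720=0
add ecx, 1 → ecx=6+1=7
cmp ecx, 9  (cmp 7,9)
jne L1: taken
imul eax, ecx → eax=720*7=5040
and ebx, eax → ebx=0&5040=0
add ecx, 1 → ecx=7+1=8
cmp ecx, 9  (cmp 8,9)
jne L1: taken
imul eax, ecx → eax=5040*8=40320
and ebx, eax → ebx=0&40320=0
add ecx, 1 → ecx=8+1=9
cmp ecx, 9  (cmp 9,9)
jne L1: not taken
halt.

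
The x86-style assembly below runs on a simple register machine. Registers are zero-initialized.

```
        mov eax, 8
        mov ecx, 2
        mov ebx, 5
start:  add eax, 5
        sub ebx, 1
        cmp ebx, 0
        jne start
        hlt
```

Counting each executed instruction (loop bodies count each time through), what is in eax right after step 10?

18

after mov eax, 8: eax=8
after mov ecx, 2: ecx=2
after mov ebx, 5: ebx=5
after add eax, 5: eax=8+5=13
after sub ebx, 1: ebx=5-1=4
cmp ebx, 0  (cmp 4,0)
jne start: taken
after add eax, 5: eax=13+5=18
after sub ebx, 1: ebx=4-1=3
cmp ebx, 0  (cmp 3,0)
After step 10: eax = 18.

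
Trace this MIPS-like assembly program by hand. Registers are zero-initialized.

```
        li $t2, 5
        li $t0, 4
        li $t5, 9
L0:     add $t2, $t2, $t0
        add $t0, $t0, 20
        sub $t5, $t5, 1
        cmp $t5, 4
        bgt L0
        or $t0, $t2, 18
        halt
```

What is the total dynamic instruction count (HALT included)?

30

$t2=5
$t0=4
$t5=9
$t2=5+4=9
$t0=4+20=24
$t5=9-1=8
cmp $t5, 4  (cmp 8,4)
bgt L0: taken
$t2=9+24=33
$t0=24+20=44
$t5=8-1=7
cmp $t5, 4  (cmp 7,4)
bgt L0: taken
$t2=33+44=77
$t0=44+20=64
$t5=7-1=6
cmp $t5, 4  (cmp 6,4)
bgt L0: taken
$t2=77+64=141
$t0=64+20=84
$t5=6-1=5
cmp $t5, 4  (cmp 5,4)
bgt L0: taken
$t2=141+84=225
$t0=84+20=104
$t5=5-1=4
cmp $t5, 4  (cmp 4,4)
bgt L0: not taken
$t0=225|18=243
halt.
Total executed instructions: 30.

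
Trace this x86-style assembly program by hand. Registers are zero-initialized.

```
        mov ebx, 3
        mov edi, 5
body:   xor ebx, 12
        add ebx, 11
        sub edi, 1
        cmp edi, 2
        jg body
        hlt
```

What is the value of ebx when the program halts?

mov ebx, 3 → ebx=3
mov edi, 5 → edi=5
xor ebx, 12 → ebx=3^12=15
add ebx, 11 → ebx=15+11=26
sub edi, 1 → edi=5-1=4
cmp edi, 2  (cmp 4,2)
jg body: taken
xor ebx, 12 → ebx=26^12=22
add ebx, 11 → ebx=22+11=33
sub edi, 1 → edi=4-1=3
cmp edi, 2  (cmp 3,2)
jg body: taken
xor ebx, 12 → ebx=33^12=45
add ebx, 11 → ebx=45+11=56
sub edi, 1 → edi=3-1=2
cmp edi, 2  (cmp 2,2)
jg body: not taken
halt.

56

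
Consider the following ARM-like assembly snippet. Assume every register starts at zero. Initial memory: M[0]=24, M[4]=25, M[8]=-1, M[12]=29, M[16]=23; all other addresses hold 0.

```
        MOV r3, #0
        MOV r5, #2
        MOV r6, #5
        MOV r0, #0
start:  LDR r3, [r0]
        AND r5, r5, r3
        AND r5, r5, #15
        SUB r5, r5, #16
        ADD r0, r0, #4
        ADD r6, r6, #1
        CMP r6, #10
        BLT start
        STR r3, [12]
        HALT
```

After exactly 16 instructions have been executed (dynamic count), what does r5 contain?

MOV r3, #0 → r3=0
MOV r5, #2 → r5=2
MOV r6, #5 → r6=5
MOV r0, #0 → r0=0
LDR r3, [r0] → r3=M[0]=24
AND r5, r5, r3 → r5=2&24=0
AND r5, r5, #15 → r5=0&15=0
SUB r5, r5, #16 → r5=0-16=-16
ADD r0, r0, #4 → r0=0+4=4
ADD r6, r6, #1 → r6=5+1=6
CMP r6, #10  (cmp 6,10)
BLT start: taken
LDR r3, [r0] → r3=M[4]=25
AND r5, r5, r3 → r5=(-16)&25=16
AND r5, r5, #15 → r5=16&15=0
SUB r5, r5, #16 → r5=0-16=-16
After step 16: r5 = -16.

-16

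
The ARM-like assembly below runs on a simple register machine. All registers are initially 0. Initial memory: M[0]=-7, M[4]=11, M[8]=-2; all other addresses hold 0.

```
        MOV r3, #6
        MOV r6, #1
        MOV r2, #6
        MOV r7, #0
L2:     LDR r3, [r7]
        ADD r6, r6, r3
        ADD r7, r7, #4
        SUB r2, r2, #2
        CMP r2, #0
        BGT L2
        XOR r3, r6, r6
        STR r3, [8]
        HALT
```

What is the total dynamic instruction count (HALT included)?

25

after MOV r3, #6: r3=6
after MOV r6, #1: r6=1
after MOV r2, #6: r2=6
after MOV r7, #0: r7=0
after LDR r3, [r7]: r3=M[0]=-7
after ADD r6, r6, r3: r6=1+(-7)=-6
after ADD r7, r7, #4: r7=0+4=4
after SUB r2, r2, #2: r2=6-2=4
CMP r2, #0  (cmp 4,0)
BGT L2: taken
after LDR r3, [r7]: r3=M[4]=11
after ADD r6, r6, r3: r6=(-6)+11=5
after ADD r7, r7, #4: r7=4+4=8
after SUB r2, r2, #2: r2=4-2=2
CMP r2, #0  (cmp 2,0)
BGT L2: taken
after LDR r3, [r7]: r3=M[8]=-2
after ADD r6, r6, r3: r6=5+(-2)=3
after ADD r7, r7, #4: r7=8+4=12
after SUB r2, r2, #2: r2=2-2=0
CMP r2, #0  (cmp 0,0)
BGT L2: not taken
after XOR r3, r6, r6: r3=3^3=0
STR r3, [8] → M[8]=0
halt.
Total executed instructions: 25.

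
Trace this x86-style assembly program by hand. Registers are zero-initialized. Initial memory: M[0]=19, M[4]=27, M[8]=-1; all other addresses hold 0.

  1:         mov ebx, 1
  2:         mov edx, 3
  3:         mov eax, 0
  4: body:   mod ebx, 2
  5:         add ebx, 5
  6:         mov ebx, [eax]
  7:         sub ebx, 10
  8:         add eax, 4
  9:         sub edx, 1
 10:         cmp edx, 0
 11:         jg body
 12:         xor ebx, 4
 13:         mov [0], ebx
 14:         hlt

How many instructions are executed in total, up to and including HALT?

30

ebx=1
edx=3
eax=0
ebx=1%2=1
ebx=1+5=6
ebx=M[0]=19
ebx=19-10=9
eax=0+4=4
edx=3-1=2
cmp edx, 0  (cmp 2,0)
jg body: taken
ebx=9%2=1
ebx=1+5=6
ebx=M[4]=27
ebx=27-10=17
eax=4+4=8
edx=2-1=1
cmp edx, 0  (cmp 1,0)
jg body: taken
ebx=17%2=1
ebx=1+5=6
ebx=M[8]=-1
ebx=(-1)-10=-11
eax=8+4=12
edx=1-1=0
cmp edx, 0  (cmp 0,0)
jg body: not taken
ebx=(-11)^4=-15
mov [0], ebx → M[0]=-15
halt.
Total executed instructions: 30.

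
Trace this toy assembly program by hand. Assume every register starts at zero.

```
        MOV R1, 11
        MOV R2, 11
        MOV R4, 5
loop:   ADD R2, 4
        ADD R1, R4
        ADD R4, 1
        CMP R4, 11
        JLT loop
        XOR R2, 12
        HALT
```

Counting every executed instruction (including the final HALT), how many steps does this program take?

35

after MOV R1, 11: R1=11
after MOV R2, 11: R2=11
after MOV R4, 5: R4=5
after ADD R2, 4: R2=11+4=15
after ADD R1, R4: R1=11+5=16
after ADD R4, 1: R4=5+1=6
CMP R4, 11  (cmp 6,11)
JLT loop: taken
after ADD R2, 4: R2=15+4=19
after ADD R1, R4: R1=16+6=22
after ADD R4, 1: R4=6+1=7
CMP R4, 11  (cmp 7,11)
JLT loop: taken
after ADD R2, 4: R2=19+4=23
after ADD R1, R4: R1=22+7=29
after ADD R4, 1: R4=7+1=8
CMP R4, 11  (cmp 8,11)
JLT loop: taken
after ADD R2, 4: R2=23+4=27
after ADD R1, R4: R1=29+8=37
after ADD R4, 1: R4=8+1=9
CMP R4, 11  (cmp 9,11)
JLT loop: taken
after ADD R2, 4: R2=27+4=31
after ADD R1, R4: R1=37+9=46
after ADD R4, 1: R4=9+1=10
CMP R4, 11  (cmp 10,11)
JLT loop: taken
after ADD R2, 4: R2=31+4=35
after ADD R1, R4: R1=46+10=56
after ADD R4, 1: R4=10+1=11
CMP R4, 11  (cmp 11,11)
JLT loop: not taken
after XOR R2, 12: R2=35^12=47
halt.
Total executed instructions: 35.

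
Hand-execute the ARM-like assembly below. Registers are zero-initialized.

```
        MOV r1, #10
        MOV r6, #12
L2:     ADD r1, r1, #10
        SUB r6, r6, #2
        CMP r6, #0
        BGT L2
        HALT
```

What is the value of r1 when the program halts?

r1=10
r6=12
r1=10+10=20
r6=12-2=10
CMP r6, #0  (cmp 10,0)
BGT L2: taken
r1=20+10=30
r6=10-2=8
CMP r6, #0  (cmp 8,0)
BGT L2: taken
r1=30+10=40
r6=8-2=6
CMP r6, #0  (cmp 6,0)
BGT L2: taken
r1=40+10=50
r6=6-2=4
CMP r6, #0  (cmp 4,0)
BGT L2: taken
r1=50+10=60
r6=4-2=2
CMP r6, #0  (cmp 2,0)
BGT L2: taken
r1=60+10=70
r6=2-2=0
CMP r6, #0  (cmp 0,0)
BGT L2: not taken
halt.

70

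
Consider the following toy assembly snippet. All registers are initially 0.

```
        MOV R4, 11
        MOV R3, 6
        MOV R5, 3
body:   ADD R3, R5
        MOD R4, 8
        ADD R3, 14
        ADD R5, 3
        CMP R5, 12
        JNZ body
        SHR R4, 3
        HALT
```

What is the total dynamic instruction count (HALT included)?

23

after MOV R4, 11: R4=11
after MOV R3, 6: R3=6
after MOV R5, 3: R5=3
after ADD R3, R5: R3=6+3=9
after MOD R4, 8: R4=11%8=3
after ADD R3, 14: R3=9+14=23
after ADD R5, 3: R5=3+3=6
CMP R5, 12  (cmp 6,12)
JNZ body: taken
after ADD R3, R5: R3=23+6=29
after MOD R4, 8: R4=3%8=3
after ADD R3, 14: R3=29+14=43
after ADD R5, 3: R5=6+3=9
CMP R5, 12  (cmp 9,12)
JNZ body: taken
after ADD R3, R5: R3=43+9=52
after MOD R4, 8: R4=3%8=3
after ADD R3, 14: R3=52+14=66
after ADD R5, 3: R5=9+3=12
CMP R5, 12  (cmp 12,12)
JNZ body: not taken
after SHR R4, 3: R4=3>>3=0
halt.
Total executed instructions: 23.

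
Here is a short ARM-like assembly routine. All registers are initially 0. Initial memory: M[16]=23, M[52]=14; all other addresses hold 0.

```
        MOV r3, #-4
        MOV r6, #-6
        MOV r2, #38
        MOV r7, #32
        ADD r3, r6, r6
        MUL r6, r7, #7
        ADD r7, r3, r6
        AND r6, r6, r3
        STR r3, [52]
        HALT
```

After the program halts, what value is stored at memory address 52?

-12

after MOV r3, #-4: r3=-4
after MOV r6, #-6: r6=-6
after MOV r2, #38: r2=38
after MOV r7, #32: r7=32
after ADD r3, r6, r6: r3=(-6)+(-6)=-12
after MUL r6, r7, #7: r6=32*7=224
after ADD r7, r3, r6: r7=(-12)+224=212
after AND r6, r6, r3: r6=224&(-12)=224
STR r3, [52] → M[52]=-12
halt.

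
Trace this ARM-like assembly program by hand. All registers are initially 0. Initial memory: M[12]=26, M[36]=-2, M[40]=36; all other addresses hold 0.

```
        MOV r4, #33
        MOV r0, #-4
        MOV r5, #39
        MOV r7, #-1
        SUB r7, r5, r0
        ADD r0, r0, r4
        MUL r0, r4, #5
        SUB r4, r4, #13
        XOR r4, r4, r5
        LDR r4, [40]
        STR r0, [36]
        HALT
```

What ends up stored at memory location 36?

165

MOV r4, #33 → r4=33
MOV r0, #-4 → r0=-4
MOV r5, #39 → r5=39
MOV r7, #-1 → r7=-1
SUB r7, r5, r0 → r7=39-(-4)=43
ADD r0, r0, r4 → r0=(-4)+33=29
MUL r0, r4, #5 → r0=33*5=165
SUB r4, r4, #13 → r4=33-13=20
XOR r4, r4, r5 → r4=20^39=51
LDR r4, [40] → r4=M[40]=36
STR r0, [36] → M[36]=165
halt.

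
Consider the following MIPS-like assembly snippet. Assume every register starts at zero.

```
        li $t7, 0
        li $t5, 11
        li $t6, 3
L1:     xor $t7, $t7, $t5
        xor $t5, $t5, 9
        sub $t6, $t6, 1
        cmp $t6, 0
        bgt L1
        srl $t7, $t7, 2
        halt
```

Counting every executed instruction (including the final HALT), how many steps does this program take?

20

$t7=0
$t5=11
$t6=3
$t7=0^11=11
$t5=11^9=2
$t6=3-1=2
cmp $t6, 0  (cmp 2,0)
bgt L1: taken
$t7=11^2=9
$t5=2^9=11
$t6=2-1=1
cmp $t6, 0  (cmp 1,0)
bgt L1: taken
$t7=9^11=2
$t5=11^9=2
$t6=1-1=0
cmp $t6, 0  (cmp 0,0)
bgt L1: not taken
$t7=2>>2=0
halt.
Total executed instructions: 20.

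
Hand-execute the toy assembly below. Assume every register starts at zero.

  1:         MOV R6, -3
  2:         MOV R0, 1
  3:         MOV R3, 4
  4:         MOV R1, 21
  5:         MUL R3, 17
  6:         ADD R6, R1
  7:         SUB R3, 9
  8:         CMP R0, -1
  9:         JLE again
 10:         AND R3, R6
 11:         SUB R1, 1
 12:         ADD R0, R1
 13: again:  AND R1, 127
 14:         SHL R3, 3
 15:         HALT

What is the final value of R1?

R6=-3
R0=1
R3=4
R1=21
R3=4*17=68
R6=(-3)+21=18
R3=68-9=59
CMP R0, -1  (cmp 1,-1)
JLE again: not taken
R3=59&18=18
R1=21-1=20
R0=1+20=21
R1=20&127=20
R3=18<<3=144
halt.

20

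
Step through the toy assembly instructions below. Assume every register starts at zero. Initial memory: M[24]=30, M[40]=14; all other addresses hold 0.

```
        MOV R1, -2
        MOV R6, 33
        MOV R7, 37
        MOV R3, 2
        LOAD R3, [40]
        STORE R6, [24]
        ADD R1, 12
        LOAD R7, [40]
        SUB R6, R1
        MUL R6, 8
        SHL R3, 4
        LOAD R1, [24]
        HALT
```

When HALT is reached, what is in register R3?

MOV R1, -2 → R1=-2
MOV R6, 33 → R6=33
MOV R7, 37 → R7=37
MOV R3, 2 → R3=2
LOAD R3, [40] → R3=M[40]=14
STORE R6, [24] → M[24]=33
ADD R1, 12 → R1=(-2)+12=10
LOAD R7, [40] → R7=M[40]=14
SUB R6, R1 → R6=33-10=23
MUL R6, 8 → R6=23*8=184
SHL R3, 4 → R3=14<<4=224
LOAD R1, [24] → R1=M[24]=33
halt.

224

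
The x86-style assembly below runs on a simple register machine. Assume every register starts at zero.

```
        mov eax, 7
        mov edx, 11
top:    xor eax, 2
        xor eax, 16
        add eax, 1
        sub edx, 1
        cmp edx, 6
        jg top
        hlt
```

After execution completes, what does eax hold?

26

eax=7
edx=11
eax=7^2=5
eax=5^16=21
eax=21+1=22
edx=11-1=10
cmp edx, 6  (cmp 10,6)
jg top: taken
eax=22^2=20
eax=20^16=4
eax=4+1=5
edx=10-1=9
cmp edx, 6  (cmp 9,6)
jg top: taken
eax=5^2=7
eax=7^16=23
eax=23+1=24
edx=9-1=8
cmp edx, 6  (cmp 8,6)
jg top: taken
eax=24^2=26
eax=26^16=10
eax=10+1=11
edx=8-1=7
cmp edx, 6  (cmp 7,6)
jg top: taken
eax=11^2=9
eax=9^16=25
eax=25+1=26
edx=7-1=6
cmp edx, 6  (cmp 6,6)
jg top: not taken
halt.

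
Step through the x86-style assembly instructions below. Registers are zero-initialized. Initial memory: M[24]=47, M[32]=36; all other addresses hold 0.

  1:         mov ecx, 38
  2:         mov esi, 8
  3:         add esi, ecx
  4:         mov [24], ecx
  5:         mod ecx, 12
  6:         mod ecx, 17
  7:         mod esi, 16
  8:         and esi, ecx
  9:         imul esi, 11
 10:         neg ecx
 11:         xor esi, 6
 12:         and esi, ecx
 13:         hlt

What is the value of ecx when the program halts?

ecx=38
esi=8
esi=8+38=46
mov [24], ecx → M[24]=38
ecx=38%12=2
ecx=2%17=2
esi=46%16=14
esi=14&2=2
esi=2*11=22
ecx=-(2)=-2
esi=22^6=16
esi=16&(-2)=16
halt.

-2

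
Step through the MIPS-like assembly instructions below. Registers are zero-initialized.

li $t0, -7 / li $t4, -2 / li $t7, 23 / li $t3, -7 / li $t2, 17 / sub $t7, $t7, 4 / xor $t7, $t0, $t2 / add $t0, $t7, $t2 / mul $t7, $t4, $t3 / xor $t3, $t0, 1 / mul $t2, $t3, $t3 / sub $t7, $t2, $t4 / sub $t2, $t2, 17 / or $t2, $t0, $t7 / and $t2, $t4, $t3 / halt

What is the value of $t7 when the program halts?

66

after li $t0, -7: $t0=-7
after li $t4, -2: $t4=-2
after li $t7, 23: $t7=23
after li $t3, -7: $t3=-7
after li $t2, 17: $t2=17
after sub $t7, $t7, 4: $t7=23-4=19
after xor $t7, $t0, $t2: $t7=(-7)^17=-24
after add $t0, $t7, $t2: $t0=(-24)+17=-7
after mul $t7, $t4, $t3: $t7=(-2)*(-7)=14
after xor $t3, $t0, 1: $t3=(-7)^1=-8
after mul $t2, $t3, $t3: $t2=(-8)*(-8)=64
after sub $t7, $t2, $t4: $t7=64-(-2)=66
after sub $t2, $t2, 17: $t2=64-17=47
after or $t2, $t0, $t7: $t2=(-7)|66=-5
after and $t2, $t4, $t3: $t2=(-2)&(-8)=-8
halt.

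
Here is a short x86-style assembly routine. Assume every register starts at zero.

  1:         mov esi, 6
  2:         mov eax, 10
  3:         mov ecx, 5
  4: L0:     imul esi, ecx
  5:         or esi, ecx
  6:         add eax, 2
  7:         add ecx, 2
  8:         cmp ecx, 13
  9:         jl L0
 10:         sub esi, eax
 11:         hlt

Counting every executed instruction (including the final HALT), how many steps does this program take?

29

mov esi, 6 → esi=6
mov eax, 10 → eax=10
mov ecx, 5 → ecx=5
imul esi, ecx → esi=6*5=30
or esi, ecx → esi=30|5=31
add eax, 2 → eax=10+2=12
add ecx, 2 → ecx=5+2=7
cmp ecx, 13  (cmp 7,13)
jl L0: taken
imul esi, ecx → esi=31*7=217
or esi, ecx → esi=217|7=223
add eax, 2 → eax=12+2=14
add ecx, 2 → ecx=7+2=9
cmp ecx, 13  (cmp 9,13)
jl L0: taken
imul esi, ecx → esi=223*9=2007
or esi, ecx → esi=2007|9=2015
add eax, 2 → eax=14+2=16
add ecx, 2 → ecx=9+2=11
cmp ecx, 13  (cmp 11,13)
jl L0: taken
imul esi, ecx → esi=2015*11=22165
or esi, ecx → esi=22165|11=22175
add eax, 2 → eax=16+2=18
add ecx, 2 → ecx=11+2=13
cmp ecx, 13  (cmp 13,13)
jl L0: not taken
sub esi, eax → esi=22175-18=22157
halt.
Total executed instructions: 29.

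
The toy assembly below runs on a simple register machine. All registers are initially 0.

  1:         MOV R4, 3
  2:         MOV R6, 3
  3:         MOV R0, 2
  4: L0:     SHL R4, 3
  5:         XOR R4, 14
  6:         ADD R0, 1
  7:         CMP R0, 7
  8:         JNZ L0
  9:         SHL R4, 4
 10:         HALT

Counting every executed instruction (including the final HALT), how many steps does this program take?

MOV R4, 3 → R4=3
MOV R6, 3 → R6=3
MOV R0, 2 → R0=2
SHL R4, 3 → R4=3<<3=24
XOR R4, 14 → R4=24^14=22
ADD R0, 1 → R0=2+1=3
CMP R0, 7  (cmp 3,7)
JNZ L0: taken
SHL R4, 3 → R4=22<<3=176
XOR R4, 14 → R4=176^14=190
ADD R0, 1 → R0=3+1=4
CMP R0, 7  (cmp 4,7)
JNZ L0: taken
SHL R4, 3 → R4=190<<3=1520
XOR R4, 14 → R4=1520^14=1534
ADD R0, 1 → R0=4+1=5
CMP R0, 7  (cmp 5,7)
JNZ L0: taken
SHL R4, 3 → R4=1534<<3=12272
XOR R4, 14 → R4=12272^14=12286
ADD R0, 1 → R0=5+1=6
CMP R0, 7  (cmp 6,7)
JNZ L0: taken
SHL R4, 3 → R4=12286<<3=98288
XOR R4, 14 → R4=98288^14=98302
ADD R0, 1 → R0=6+1=7
CMP R0, 7  (cmp 7,7)
JNZ L0: not taken
SHL R4, 4 → R4=98302<<4=1572832
halt.
Total executed instructions: 30.

30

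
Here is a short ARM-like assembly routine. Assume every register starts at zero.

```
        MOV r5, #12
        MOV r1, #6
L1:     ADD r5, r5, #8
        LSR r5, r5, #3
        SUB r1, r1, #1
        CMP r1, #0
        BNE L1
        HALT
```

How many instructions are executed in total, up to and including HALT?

after MOV r5, #12: r5=12
after MOV r1, #6: r1=6
after ADD r5, r5, #8: r5=12+8=20
after LSR r5, r5, #3: r5=20>>3=2
after SUB r1, r1, #1: r1=6-1=5
CMP r1, #0  (cmp 5,0)
BNE L1: taken
after ADD r5, r5, #8: r5=2+8=10
after LSR r5, r5, #3: r5=10>>3=1
after SUB r1, r1, #1: r1=5-1=4
CMP r1, #0  (cmp 4,0)
BNE L1: taken
after ADD r5, r5, #8: r5=1+8=9
after LSR r5, r5, #3: r5=9>>3=1
after SUB r1, r1, #1: r1=4-1=3
CMP r1, #0  (cmp 3,0)
BNE L1: taken
after ADD r5, r5, #8: r5=1+8=9
after LSR r5, r5, #3: r5=9>>3=1
after SUB r1, r1, #1: r1=3-1=2
CMP r1, #0  (cmp 2,0)
BNE L1: taken
after ADD r5, r5, #8: r5=1+8=9
after LSR r5, r5, #3: r5=9>>3=1
after SUB r1, r1, #1: r1=2-1=1
CMP r1, #0  (cmp 1,0)
BNE L1: taken
after ADD r5, r5, #8: r5=1+8=9
after LSR r5, r5, #3: r5=9>>3=1
after SUB r1, r1, #1: r1=1-1=0
CMP r1, #0  (cmp 0,0)
BNE L1: not taken
halt.
Total executed instructions: 33.

33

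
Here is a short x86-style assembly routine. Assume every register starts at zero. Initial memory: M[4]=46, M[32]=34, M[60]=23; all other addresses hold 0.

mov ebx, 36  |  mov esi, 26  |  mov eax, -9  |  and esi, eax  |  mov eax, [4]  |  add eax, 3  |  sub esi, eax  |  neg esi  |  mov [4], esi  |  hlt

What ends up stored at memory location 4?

ebx=36
esi=26
eax=-9
esi=26&(-9)=18
eax=M[4]=46
eax=46+3=49
esi=18-49=-31
esi=-(-31)=31
mov [4], esi → M[4]=31
halt.

31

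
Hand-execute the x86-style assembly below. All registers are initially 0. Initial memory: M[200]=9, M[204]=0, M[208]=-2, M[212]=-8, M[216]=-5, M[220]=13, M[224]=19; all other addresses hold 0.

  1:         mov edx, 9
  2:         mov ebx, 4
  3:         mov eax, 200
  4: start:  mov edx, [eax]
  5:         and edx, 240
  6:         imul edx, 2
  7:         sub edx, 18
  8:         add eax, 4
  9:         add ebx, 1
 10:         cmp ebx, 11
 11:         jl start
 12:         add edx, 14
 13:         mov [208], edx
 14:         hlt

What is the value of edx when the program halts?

28

edx=9
ebx=4
eax=200
edx=M[200]=9
edx=9&240=0
edx=0*2=0
edx=0-18=-18
eax=200+4=204
ebx=4+1=5
cmp ebx, 11  (cmp 5,11)
jl start: taken
edx=M[204]=0
edx=0&240=0
edx=0*2=0
edx=0-18=-18
eax=204+4=208
ebx=5+1=6
cmp ebx, 11  (cmp 6,11)
jl start: taken
edx=M[208]=-2
edx=(-2)&240=240
edx=240*2=480
edx=480-18=462
eax=208+4=212
ebx=6+1=7
cmp ebx, 11  (cmp 7,11)
jl start: taken
edx=M[212]=-8
edx=(-8)&240=240
edx=240*2=480
edx=480-18=462
eax=212+4=216
ebx=7+1=8
cmp ebx, 11  (cmp 8,11)
jl start: taken
edx=M[216]=-5
edx=(-5)&240=240
edx=240*2=480
edx=480-18=462
eax=216+4=220
ebx=8+1=9
cmp ebx, 11  (cmp 9,11)
jl start: taken
edx=M[220]=13
edx=13&240=0
edx=0*2=0
edx=0-18=-18
eax=220+4=224
ebx=9+1=10
cmp ebx, 11  (cmp 10,11)
jl start: taken
edx=M[224]=19
edx=19&240=16
edx=16*2=32
edx=32-18=14
eax=224+4=228
ebx=10+1=11
cmp ebx, 11  (cmp 11,11)
jl start: not taken
edx=14+14=28
mov [208], edx → M[208]=28
halt.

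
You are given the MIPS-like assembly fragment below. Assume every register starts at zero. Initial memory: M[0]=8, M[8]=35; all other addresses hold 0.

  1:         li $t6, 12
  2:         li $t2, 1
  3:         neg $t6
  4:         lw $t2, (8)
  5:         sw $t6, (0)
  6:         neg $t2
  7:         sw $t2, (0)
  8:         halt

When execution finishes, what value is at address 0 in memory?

$t6=12
$t2=1
$t6=-(12)=-12
$t2=M[8]=35
sw $t6, (0) → M[0]=-12
$t2=-(35)=-35
sw $t2, (0) → M[0]=-35
halt.

-35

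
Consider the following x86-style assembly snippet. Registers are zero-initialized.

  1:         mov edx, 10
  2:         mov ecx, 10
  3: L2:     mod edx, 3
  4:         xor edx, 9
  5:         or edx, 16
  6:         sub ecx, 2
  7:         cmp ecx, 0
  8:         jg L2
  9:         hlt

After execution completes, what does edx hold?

24

edx=10
ecx=10
edx=10%3=1
edx=1^9=8
edx=8|16=24
ecx=10-2=8
cmp ecx, 0  (cmp 8,0)
jg L2: taken
edx=24%3=0
edx=0^9=9
edx=9|16=25
ecx=8-2=6
cmp ecx, 0  (cmp 6,0)
jg L2: taken
edx=25%3=1
edx=1^9=8
edx=8|16=24
ecx=6-2=4
cmp ecx, 0  (cmp 4,0)
jg L2: taken
edx=24%3=0
edx=0^9=9
edx=9|16=25
ecx=4-2=2
cmp ecx, 0  (cmp 2,0)
jg L2: taken
edx=25%3=1
edx=1^9=8
edx=8|16=24
ecx=2-2=0
cmp ecx, 0  (cmp 0,0)
jg L2: not taken
halt.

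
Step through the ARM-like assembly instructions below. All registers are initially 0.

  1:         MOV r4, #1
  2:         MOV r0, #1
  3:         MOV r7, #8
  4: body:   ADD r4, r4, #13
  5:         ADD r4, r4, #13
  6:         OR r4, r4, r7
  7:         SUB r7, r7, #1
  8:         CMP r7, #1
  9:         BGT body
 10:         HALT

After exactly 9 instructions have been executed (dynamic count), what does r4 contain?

27

after MOV r4, #1: r4=1
after MOV r0, #1: r0=1
after MOV r7, #8: r7=8
after ADD r4, r4, #13: r4=1+13=14
after ADD r4, r4, #13: r4=14+13=27
after OR r4, r4, r7: r4=27|8=27
after SUB r7, r7, #1: r7=8-1=7
CMP r7, #1  (cmp 7,1)
BGT body: taken
After step 9: r4 = 27.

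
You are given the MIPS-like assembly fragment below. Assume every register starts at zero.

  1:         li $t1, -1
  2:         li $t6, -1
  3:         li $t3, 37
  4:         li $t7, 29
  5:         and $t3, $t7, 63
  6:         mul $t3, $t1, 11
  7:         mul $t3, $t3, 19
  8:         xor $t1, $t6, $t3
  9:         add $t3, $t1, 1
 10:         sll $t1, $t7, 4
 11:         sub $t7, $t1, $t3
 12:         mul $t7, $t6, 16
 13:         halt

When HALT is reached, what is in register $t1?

after li $t1, -1: $t1=-1
after li $t6, -1: $t6=-1
after li $t3, 37: $t3=37
after li $t7, 29: $t7=29
after and $t3, $t7, 63: $t3=29&63=29
after mul $t3, $t1, 11: $t3=(-1)*11=-11
after mul $t3, $t3, 19: $t3=(-11)*19=-209
after xor $t1, $t6, $t3: $t1=(-1)^(-209)=208
after add $t3, $t1, 1: $t3=208+1=209
after sll $t1, $t7, 4: $t1=29<<4=464
after sub $t7, $t1, $t3: $t7=464-209=255
after mul $t7, $t6, 16: $t7=(-1)*16=-16
halt.

464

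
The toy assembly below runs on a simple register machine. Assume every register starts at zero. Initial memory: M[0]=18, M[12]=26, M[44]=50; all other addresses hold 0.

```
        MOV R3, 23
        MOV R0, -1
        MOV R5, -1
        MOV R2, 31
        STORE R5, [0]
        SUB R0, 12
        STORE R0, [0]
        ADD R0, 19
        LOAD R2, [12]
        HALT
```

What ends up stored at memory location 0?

-13

MOV R3, 23 → R3=23
MOV R0, -1 → R0=-1
MOV R5, -1 → R5=-1
MOV R2, 31 → R2=31
STORE R5, [0] → M[0]=-1
SUB R0, 12 → R0=(-1)-12=-13
STORE R0, [0] → M[0]=-13
ADD R0, 19 → R0=(-13)+19=6
LOAD R2, [12] → R2=M[12]=26
halt.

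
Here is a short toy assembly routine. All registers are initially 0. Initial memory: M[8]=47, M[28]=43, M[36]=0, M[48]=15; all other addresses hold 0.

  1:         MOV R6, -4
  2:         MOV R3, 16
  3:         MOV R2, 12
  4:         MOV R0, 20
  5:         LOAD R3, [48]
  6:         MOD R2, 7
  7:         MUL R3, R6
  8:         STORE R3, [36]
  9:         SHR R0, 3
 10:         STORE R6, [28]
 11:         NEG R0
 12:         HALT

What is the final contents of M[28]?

MOV R6, -4 → R6=-4
MOV R3, 16 → R3=16
MOV R2, 12 → R2=12
MOV R0, 20 → R0=20
LOAD R3, [48] → R3=M[48]=15
MOD R2, 7 → R2=12%7=5
MUL R3, R6 → R3=15*(-4)=-60
STORE R3, [36] → M[36]=-60
SHR R0, 3 → R0=20>>3=2
STORE R6, [28] → M[28]=-4
NEG R0 → R0=-(2)=-2
halt.

-4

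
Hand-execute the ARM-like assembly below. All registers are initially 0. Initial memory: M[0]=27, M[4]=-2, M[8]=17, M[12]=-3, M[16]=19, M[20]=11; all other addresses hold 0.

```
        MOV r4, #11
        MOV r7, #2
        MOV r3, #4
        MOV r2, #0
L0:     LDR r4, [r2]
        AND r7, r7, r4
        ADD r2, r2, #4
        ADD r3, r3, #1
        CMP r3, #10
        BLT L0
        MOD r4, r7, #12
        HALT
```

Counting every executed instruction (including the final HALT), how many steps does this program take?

r4=11
r7=2
r3=4
r2=0
r4=M[0]=27
r7=2&27=2
r2=0+4=4
r3=4+1=5
CMP r3, #10  (cmp 5,10)
BLT L0: taken
r4=M[4]=-2
r7=2&(-2)=2
r2=4+4=8
r3=5+1=6
CMP r3, #10  (cmp 6,10)
BLT L0: taken
r4=M[8]=17
r7=2&17=0
r2=8+4=12
r3=6+1=7
CMP r3, #10  (cmp 7,10)
BLT L0: taken
r4=M[12]=-3
r7=0&(-3)=0
r2=12+4=16
r3=7+1=8
CMP r3, #10  (cmp 8,10)
BLT L0: taken
r4=M[16]=19
r7=0&19=0
r2=16+4=20
r3=8+1=9
CMP r3, #10  (cmp 9,10)
BLT L0: taken
r4=M[20]=11
r7=0&11=0
r2=20+4=24
r3=9+1=10
CMP r3, #10  (cmp 10,10)
BLT L0: not taken
r4=0%12=0
halt.
Total executed instructions: 42.

42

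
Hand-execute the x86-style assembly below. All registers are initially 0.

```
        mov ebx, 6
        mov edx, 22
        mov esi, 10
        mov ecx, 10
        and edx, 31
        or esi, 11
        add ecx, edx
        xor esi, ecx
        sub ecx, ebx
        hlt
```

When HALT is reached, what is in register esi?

mov ebx, 6 → ebx=6
mov edx, 22 → edx=22
mov esi, 10 → esi=10
mov ecx, 10 → ecx=10
and edx, 31 → edx=22&31=22
or esi, 11 → esi=10|11=11
add ecx, edx → ecx=10+22=32
xor esi, ecx → esi=11^32=43
sub ecx, ebx → ecx=32-6=26
halt.

43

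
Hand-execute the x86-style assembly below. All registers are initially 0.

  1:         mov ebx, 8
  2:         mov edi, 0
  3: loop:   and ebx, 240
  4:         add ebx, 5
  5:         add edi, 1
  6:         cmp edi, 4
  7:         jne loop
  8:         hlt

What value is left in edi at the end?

ebx=8
edi=0
ebx=8&240=0
ebx=0+5=5
edi=0+1=1
cmp edi, 4  (cmp 1,4)
jne loop: taken
ebx=5&240=0
ebx=0+5=5
edi=1+1=2
cmp edi, 4  (cmp 2,4)
jne loop: taken
ebx=5&240=0
ebx=0+5=5
edi=2+1=3
cmp edi, 4  (cmp 3,4)
jne loop: taken
ebx=5&240=0
ebx=0+5=5
edi=3+1=4
cmp edi, 4  (cmp 4,4)
jne loop: not taken
halt.

4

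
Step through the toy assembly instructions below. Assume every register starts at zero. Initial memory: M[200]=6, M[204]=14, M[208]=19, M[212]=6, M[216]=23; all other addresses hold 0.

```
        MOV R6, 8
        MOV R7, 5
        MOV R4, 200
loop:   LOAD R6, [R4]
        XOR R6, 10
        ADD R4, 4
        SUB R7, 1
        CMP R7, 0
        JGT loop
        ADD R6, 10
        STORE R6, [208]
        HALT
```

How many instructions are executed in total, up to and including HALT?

after MOV R6, 8: R6=8
after MOV R7, 5: R7=5
after MOV R4, 200: R4=200
after LOAD R6, [R4]: R6=M[200]=6
after XOR R6, 10: R6=6^10=12
after ADD R4, 4: R4=200+4=204
after SUB R7, 1: R7=5-1=4
CMP R7, 0  (cmp 4,0)
JGT loop: taken
after LOAD R6, [R4]: R6=M[204]=14
after XOR R6, 10: R6=14^10=4
after ADD R4, 4: R4=204+4=208
after SUB R7, 1: R7=4-1=3
CMP R7, 0  (cmp 3,0)
JGT loop: taken
after LOAD R6, [R4]: R6=M[208]=19
after XOR R6, 10: R6=19^10=25
after ADD R4, 4: R4=208+4=212
after SUB R7, 1: R7=3-1=2
CMP R7, 0  (cmp 2,0)
JGT loop: taken
after LOAD R6, [R4]: R6=M[212]=6
after XOR R6, 10: R6=6^10=12
after ADD R4, 4: R4=212+4=216
after SUB R7, 1: R7=2-1=1
CMP R7, 0  (cmp 1,0)
JGT loop: taken
after LOAD R6, [R4]: R6=M[216]=23
after XOR R6, 10: R6=23^10=29
after ADD R4, 4: R4=216+4=220
after SUB R7, 1: R7=1-1=0
CMP R7, 0  (cmp 0,0)
JGT loop: not taken
after ADD R6, 10: R6=29+10=39
STORE R6, [208] → M[208]=39
halt.
Total executed instructions: 36.

36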